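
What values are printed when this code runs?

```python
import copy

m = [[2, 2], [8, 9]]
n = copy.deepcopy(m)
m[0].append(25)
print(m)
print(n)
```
[[2, 2, 25], [8, 9]]
[[2, 2], [8, 9]]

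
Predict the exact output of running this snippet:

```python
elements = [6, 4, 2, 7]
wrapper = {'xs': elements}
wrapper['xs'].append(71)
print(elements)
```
[6, 4, 2, 7, 71]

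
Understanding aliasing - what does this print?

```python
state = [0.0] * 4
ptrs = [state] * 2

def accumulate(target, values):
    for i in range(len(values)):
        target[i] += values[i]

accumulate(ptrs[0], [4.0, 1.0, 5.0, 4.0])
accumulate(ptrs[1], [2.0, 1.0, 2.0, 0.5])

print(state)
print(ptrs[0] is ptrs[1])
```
[6.0, 2.0, 7.0, 4.5]
True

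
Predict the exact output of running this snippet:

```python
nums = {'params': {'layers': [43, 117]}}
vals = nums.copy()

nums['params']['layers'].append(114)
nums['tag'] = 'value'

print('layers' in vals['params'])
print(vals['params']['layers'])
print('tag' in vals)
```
True
[43, 117, 114]
False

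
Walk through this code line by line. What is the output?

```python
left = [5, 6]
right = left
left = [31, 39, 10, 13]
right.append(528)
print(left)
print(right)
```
[31, 39, 10, 13]
[5, 6, 528]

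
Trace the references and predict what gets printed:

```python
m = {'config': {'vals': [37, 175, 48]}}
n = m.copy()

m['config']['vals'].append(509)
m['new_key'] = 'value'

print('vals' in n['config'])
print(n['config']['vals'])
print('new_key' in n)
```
True
[37, 175, 48, 509]
False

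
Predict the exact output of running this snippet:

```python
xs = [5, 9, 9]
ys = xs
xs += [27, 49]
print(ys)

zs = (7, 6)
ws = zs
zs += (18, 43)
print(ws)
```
[5, 9, 9, 27, 49]
(7, 6)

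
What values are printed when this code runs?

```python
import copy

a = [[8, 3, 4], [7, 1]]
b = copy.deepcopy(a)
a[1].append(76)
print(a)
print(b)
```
[[8, 3, 4], [7, 1, 76]]
[[8, 3, 4], [7, 1]]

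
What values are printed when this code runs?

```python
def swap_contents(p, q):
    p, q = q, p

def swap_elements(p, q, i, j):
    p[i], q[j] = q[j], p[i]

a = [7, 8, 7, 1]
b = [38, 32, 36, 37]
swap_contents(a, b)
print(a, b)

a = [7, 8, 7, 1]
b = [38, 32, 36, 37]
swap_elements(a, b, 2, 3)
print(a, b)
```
[7, 8, 7, 1] [38, 32, 36, 37]
[7, 8, 37, 1] [38, 32, 36, 7]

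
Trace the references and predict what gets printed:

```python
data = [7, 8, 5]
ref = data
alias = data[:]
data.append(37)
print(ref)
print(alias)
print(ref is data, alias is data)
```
[7, 8, 5, 37]
[7, 8, 5]
True False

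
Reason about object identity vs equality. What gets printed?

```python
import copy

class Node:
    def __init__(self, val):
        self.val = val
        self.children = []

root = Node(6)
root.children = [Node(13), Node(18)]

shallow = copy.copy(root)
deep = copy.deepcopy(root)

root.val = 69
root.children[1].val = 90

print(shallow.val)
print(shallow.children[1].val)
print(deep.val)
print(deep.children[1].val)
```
6
90
6
18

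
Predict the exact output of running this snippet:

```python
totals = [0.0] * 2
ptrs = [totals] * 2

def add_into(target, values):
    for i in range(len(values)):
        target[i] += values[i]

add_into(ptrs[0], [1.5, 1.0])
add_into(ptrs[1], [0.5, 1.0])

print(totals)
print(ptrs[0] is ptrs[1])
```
[2.0, 2.0]
True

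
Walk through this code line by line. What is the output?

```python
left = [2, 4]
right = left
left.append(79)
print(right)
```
[2, 4, 79]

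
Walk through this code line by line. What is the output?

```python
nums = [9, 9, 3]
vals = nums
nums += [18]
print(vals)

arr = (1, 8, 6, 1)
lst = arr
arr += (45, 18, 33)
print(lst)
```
[9, 9, 3, 18]
(1, 8, 6, 1)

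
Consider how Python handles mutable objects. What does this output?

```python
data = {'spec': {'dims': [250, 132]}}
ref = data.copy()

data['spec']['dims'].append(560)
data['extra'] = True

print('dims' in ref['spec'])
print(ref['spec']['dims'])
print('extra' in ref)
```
True
[250, 132, 560]
False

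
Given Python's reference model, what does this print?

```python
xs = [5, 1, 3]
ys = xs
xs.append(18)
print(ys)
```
[5, 1, 3, 18]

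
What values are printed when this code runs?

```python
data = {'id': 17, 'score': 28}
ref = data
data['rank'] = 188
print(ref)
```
{'id': 17, 'score': 28, 'rank': 188}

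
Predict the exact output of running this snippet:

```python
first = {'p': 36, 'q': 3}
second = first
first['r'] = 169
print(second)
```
{'p': 36, 'q': 3, 'r': 169}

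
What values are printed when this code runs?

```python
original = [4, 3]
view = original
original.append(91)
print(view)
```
[4, 3, 91]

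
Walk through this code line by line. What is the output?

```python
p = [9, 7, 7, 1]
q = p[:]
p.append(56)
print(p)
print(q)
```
[9, 7, 7, 1, 56]
[9, 7, 7, 1]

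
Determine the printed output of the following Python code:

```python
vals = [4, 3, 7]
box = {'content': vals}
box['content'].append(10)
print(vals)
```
[4, 3, 7, 10]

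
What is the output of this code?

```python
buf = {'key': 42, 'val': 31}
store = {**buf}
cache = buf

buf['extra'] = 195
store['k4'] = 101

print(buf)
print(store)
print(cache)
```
{'key': 42, 'val': 31, 'extra': 195}
{'key': 42, 'val': 31, 'k4': 101}
{'key': 42, 'val': 31, 'extra': 195}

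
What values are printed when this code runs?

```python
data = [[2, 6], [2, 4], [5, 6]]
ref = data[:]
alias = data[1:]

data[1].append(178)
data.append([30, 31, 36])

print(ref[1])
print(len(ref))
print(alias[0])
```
[2, 4, 178]
3
[2, 4, 178]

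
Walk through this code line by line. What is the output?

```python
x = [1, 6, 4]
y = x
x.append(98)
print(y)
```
[1, 6, 4, 98]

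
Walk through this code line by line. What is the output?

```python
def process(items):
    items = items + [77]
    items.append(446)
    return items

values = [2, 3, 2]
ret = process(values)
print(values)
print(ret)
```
[2, 3, 2]
[2, 3, 2, 77, 446]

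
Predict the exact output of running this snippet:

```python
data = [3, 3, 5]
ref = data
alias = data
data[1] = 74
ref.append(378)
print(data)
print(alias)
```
[3, 74, 5, 378]
[3, 74, 5, 378]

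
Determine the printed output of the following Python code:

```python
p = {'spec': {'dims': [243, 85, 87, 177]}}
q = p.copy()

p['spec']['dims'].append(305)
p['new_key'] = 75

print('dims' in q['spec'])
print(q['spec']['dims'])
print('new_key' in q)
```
True
[243, 85, 87, 177, 305]
False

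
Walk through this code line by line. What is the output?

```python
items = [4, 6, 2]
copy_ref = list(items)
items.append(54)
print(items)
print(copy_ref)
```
[4, 6, 2, 54]
[4, 6, 2]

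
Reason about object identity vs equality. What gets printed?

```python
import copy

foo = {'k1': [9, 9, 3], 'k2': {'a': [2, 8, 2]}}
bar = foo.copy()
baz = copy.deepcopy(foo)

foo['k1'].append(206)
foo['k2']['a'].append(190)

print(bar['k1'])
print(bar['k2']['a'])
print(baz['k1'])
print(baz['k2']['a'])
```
[9, 9, 3, 206]
[2, 8, 2, 190]
[9, 9, 3]
[2, 8, 2]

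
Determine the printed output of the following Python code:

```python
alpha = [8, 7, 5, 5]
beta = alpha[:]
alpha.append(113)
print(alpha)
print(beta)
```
[8, 7, 5, 5, 113]
[8, 7, 5, 5]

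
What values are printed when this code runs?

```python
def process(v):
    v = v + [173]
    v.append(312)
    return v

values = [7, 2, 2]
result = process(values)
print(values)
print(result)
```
[7, 2, 2]
[7, 2, 2, 173, 312]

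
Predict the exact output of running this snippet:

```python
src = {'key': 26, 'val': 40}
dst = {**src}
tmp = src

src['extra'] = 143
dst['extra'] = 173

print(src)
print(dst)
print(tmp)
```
{'key': 26, 'val': 40, 'extra': 143}
{'key': 26, 'val': 40, 'extra': 173}
{'key': 26, 'val': 40, 'extra': 143}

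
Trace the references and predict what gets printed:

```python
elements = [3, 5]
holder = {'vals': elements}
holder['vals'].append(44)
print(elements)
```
[3, 5, 44]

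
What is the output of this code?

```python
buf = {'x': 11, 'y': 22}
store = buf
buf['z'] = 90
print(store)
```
{'x': 11, 'y': 22, 'z': 90}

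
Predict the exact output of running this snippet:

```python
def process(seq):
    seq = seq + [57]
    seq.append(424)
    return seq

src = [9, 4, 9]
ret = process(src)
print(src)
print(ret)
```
[9, 4, 9]
[9, 4, 9, 57, 424]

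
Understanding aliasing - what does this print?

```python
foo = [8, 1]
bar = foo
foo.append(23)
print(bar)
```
[8, 1, 23]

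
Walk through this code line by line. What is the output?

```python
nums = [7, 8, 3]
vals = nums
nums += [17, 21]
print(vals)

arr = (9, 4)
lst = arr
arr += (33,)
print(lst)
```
[7, 8, 3, 17, 21]
(9, 4)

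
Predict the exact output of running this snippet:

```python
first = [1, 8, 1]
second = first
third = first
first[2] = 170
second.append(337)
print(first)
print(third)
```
[1, 8, 170, 337]
[1, 8, 170, 337]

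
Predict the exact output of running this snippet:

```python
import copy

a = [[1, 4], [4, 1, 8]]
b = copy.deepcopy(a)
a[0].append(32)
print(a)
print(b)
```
[[1, 4, 32], [4, 1, 8]]
[[1, 4], [4, 1, 8]]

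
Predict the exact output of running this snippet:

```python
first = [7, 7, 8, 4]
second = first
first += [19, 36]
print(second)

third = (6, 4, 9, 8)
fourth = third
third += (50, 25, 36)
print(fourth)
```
[7, 7, 8, 4, 19, 36]
(6, 4, 9, 8)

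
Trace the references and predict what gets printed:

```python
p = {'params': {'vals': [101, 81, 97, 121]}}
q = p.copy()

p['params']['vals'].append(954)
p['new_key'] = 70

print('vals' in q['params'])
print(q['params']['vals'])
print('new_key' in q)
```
True
[101, 81, 97, 121, 954]
False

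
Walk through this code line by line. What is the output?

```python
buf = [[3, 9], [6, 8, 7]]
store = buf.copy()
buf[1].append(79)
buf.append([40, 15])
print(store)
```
[[3, 9], [6, 8, 7, 79]]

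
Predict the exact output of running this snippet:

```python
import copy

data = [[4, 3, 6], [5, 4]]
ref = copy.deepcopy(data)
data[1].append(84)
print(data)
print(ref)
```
[[4, 3, 6], [5, 4, 84]]
[[4, 3, 6], [5, 4]]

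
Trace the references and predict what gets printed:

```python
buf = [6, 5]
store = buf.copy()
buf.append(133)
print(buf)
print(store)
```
[6, 5, 133]
[6, 5]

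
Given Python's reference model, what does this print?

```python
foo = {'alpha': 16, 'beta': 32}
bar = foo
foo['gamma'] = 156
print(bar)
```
{'alpha': 16, 'beta': 32, 'gamma': 156}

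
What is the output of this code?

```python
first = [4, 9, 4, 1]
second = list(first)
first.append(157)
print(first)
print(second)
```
[4, 9, 4, 1, 157]
[4, 9, 4, 1]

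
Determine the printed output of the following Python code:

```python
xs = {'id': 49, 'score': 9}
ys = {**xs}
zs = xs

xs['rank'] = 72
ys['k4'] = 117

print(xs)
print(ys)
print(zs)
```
{'id': 49, 'score': 9, 'rank': 72}
{'id': 49, 'score': 9, 'k4': 117}
{'id': 49, 'score': 9, 'rank': 72}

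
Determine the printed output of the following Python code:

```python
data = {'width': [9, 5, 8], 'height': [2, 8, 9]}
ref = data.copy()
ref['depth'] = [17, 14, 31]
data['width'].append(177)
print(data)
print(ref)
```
{'width': [9, 5, 8, 177], 'height': [2, 8, 9]}
{'width': [9, 5, 8, 177], 'height': [2, 8, 9], 'depth': [17, 14, 31]}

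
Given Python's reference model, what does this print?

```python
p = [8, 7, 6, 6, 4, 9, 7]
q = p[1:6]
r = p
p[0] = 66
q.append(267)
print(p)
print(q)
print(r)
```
[66, 7, 6, 6, 4, 9, 7]
[7, 6, 6, 4, 9, 267]
[66, 7, 6, 6, 4, 9, 7]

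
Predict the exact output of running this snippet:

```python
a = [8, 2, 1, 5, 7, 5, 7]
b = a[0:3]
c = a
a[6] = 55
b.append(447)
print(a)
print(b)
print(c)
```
[8, 2, 1, 5, 7, 5, 55]
[8, 2, 1, 447]
[8, 2, 1, 5, 7, 5, 55]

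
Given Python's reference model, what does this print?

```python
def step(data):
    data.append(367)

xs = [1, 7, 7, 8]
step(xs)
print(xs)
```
[1, 7, 7, 8, 367]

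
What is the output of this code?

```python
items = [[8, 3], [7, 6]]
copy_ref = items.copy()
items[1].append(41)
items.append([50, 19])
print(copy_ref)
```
[[8, 3], [7, 6, 41]]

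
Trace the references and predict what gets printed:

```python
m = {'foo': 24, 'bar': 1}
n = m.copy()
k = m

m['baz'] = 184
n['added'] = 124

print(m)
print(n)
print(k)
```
{'foo': 24, 'bar': 1, 'baz': 184}
{'foo': 24, 'bar': 1, 'added': 124}
{'foo': 24, 'bar': 1, 'baz': 184}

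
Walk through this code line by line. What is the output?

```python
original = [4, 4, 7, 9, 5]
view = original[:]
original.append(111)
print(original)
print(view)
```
[4, 4, 7, 9, 5, 111]
[4, 4, 7, 9, 5]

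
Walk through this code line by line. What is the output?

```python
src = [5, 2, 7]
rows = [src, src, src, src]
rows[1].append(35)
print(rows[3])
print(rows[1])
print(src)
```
[5, 2, 7, 35]
[5, 2, 7, 35]
[5, 2, 7, 35]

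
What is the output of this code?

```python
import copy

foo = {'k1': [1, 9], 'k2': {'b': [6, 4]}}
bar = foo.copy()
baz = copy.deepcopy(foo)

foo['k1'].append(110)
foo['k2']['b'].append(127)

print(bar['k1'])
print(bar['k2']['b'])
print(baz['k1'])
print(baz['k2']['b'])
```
[1, 9, 110]
[6, 4, 127]
[1, 9]
[6, 4]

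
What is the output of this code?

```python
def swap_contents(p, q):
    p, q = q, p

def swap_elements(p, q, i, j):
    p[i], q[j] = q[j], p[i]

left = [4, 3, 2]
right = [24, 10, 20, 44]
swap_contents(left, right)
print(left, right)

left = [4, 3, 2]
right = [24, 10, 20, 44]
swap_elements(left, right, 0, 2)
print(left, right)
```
[4, 3, 2] [24, 10, 20, 44]
[20, 3, 2] [24, 10, 4, 44]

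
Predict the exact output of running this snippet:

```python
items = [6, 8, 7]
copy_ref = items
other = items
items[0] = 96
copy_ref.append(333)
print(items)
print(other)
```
[96, 8, 7, 333]
[96, 8, 7, 333]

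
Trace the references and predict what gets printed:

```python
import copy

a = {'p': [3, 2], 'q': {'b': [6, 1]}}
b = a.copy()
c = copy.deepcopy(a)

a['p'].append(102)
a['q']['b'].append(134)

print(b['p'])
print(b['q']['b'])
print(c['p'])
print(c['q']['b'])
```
[3, 2, 102]
[6, 1, 134]
[3, 2]
[6, 1]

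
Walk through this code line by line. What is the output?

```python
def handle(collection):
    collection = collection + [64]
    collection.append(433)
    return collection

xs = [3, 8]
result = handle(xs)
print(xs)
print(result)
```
[3, 8]
[3, 8, 64, 433]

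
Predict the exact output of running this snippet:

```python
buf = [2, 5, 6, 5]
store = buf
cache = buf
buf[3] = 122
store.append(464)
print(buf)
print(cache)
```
[2, 5, 6, 122, 464]
[2, 5, 6, 122, 464]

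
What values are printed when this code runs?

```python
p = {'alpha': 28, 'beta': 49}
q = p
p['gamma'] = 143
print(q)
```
{'alpha': 28, 'beta': 49, 'gamma': 143}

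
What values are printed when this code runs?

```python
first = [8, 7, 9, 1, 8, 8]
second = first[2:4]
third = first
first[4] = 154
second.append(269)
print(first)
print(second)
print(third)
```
[8, 7, 9, 1, 154, 8]
[9, 1, 269]
[8, 7, 9, 1, 154, 8]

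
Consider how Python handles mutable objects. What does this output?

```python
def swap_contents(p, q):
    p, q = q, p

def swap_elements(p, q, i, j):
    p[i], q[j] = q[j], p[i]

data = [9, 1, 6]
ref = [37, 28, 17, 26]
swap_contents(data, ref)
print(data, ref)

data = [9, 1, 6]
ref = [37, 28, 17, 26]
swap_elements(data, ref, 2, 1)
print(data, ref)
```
[9, 1, 6] [37, 28, 17, 26]
[9, 1, 28] [37, 6, 17, 26]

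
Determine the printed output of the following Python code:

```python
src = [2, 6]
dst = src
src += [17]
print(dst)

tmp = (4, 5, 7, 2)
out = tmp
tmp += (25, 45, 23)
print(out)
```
[2, 6, 17]
(4, 5, 7, 2)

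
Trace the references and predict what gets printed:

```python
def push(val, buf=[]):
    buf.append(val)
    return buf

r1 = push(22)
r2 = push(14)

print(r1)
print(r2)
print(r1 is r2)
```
[22, 14]
[22, 14]
True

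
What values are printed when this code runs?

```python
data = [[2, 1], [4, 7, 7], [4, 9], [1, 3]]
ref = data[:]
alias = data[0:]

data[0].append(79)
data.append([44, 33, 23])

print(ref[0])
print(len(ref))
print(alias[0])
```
[2, 1, 79]
4
[2, 1, 79]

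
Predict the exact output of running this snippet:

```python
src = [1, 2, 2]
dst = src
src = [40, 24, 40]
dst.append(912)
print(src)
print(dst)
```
[40, 24, 40]
[1, 2, 2, 912]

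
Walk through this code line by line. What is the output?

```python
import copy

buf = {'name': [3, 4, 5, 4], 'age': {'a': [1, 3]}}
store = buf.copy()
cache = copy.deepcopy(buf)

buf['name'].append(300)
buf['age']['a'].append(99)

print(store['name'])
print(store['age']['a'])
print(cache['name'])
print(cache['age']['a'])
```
[3, 4, 5, 4, 300]
[1, 3, 99]
[3, 4, 5, 4]
[1, 3]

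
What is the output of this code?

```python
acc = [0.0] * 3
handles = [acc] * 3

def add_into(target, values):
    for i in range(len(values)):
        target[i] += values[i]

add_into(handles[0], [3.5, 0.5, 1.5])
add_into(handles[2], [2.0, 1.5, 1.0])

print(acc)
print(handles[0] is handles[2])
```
[5.5, 2.0, 2.5]
True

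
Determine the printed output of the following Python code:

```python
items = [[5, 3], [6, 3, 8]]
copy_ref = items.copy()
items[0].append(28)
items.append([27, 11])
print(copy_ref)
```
[[5, 3, 28], [6, 3, 8]]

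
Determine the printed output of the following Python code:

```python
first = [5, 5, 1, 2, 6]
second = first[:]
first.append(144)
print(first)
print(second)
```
[5, 5, 1, 2, 6, 144]
[5, 5, 1, 2, 6]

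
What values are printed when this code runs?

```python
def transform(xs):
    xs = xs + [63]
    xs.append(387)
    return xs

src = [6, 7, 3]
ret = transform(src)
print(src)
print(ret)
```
[6, 7, 3]
[6, 7, 3, 63, 387]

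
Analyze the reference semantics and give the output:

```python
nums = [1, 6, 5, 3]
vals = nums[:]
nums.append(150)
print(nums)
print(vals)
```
[1, 6, 5, 3, 150]
[1, 6, 5, 3]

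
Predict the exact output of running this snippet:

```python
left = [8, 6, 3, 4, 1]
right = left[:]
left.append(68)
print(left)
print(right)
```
[8, 6, 3, 4, 1, 68]
[8, 6, 3, 4, 1]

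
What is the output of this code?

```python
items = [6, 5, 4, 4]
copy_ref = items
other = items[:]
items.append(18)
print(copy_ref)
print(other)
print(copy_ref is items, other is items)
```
[6, 5, 4, 4, 18]
[6, 5, 4, 4]
True False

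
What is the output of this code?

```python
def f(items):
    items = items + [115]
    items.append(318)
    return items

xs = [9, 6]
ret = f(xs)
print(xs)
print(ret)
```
[9, 6]
[9, 6, 115, 318]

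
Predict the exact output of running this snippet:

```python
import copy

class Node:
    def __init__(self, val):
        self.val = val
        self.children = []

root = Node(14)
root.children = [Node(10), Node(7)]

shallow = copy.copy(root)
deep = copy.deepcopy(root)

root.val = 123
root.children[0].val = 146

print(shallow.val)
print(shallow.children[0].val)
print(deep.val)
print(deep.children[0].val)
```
14
146
14
10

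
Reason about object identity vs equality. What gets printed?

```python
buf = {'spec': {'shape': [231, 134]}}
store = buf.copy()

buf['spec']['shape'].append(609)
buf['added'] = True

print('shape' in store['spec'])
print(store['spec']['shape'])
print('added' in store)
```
True
[231, 134, 609]
False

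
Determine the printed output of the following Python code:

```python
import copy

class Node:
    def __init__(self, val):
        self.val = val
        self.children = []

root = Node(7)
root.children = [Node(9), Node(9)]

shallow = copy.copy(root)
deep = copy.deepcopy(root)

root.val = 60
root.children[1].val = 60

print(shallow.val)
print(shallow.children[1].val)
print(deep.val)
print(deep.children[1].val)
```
7
60
7
9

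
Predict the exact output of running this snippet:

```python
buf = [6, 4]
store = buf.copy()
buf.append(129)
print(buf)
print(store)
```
[6, 4, 129]
[6, 4]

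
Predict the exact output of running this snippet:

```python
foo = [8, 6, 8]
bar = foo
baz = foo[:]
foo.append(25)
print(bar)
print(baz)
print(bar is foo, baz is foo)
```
[8, 6, 8, 25]
[8, 6, 8]
True False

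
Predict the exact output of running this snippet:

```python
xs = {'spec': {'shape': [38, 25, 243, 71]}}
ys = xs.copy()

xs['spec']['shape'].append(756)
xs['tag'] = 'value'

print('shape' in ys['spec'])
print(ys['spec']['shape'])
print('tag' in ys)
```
True
[38, 25, 243, 71, 756]
False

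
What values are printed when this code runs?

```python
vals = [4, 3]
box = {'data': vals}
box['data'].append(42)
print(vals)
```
[4, 3, 42]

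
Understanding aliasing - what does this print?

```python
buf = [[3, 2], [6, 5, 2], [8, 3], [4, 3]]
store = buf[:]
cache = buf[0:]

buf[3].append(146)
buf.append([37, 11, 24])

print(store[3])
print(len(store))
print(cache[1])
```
[4, 3, 146]
4
[6, 5, 2]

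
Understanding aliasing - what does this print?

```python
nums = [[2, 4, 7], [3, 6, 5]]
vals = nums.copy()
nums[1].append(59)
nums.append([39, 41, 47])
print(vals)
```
[[2, 4, 7], [3, 6, 5, 59]]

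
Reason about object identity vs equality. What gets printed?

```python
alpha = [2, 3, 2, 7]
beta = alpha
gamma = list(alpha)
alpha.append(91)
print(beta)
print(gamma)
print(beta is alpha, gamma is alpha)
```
[2, 3, 2, 7, 91]
[2, 3, 2, 7]
True False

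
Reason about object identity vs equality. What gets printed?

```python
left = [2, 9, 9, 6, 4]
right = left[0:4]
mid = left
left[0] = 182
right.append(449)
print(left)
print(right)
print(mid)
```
[182, 9, 9, 6, 4]
[2, 9, 9, 6, 449]
[182, 9, 9, 6, 4]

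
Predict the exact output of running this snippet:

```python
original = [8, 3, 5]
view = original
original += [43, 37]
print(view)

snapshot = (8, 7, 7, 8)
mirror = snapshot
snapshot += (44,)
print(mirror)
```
[8, 3, 5, 43, 37]
(8, 7, 7, 8)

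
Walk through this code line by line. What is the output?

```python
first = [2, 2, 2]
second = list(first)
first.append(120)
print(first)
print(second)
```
[2, 2, 2, 120]
[2, 2, 2]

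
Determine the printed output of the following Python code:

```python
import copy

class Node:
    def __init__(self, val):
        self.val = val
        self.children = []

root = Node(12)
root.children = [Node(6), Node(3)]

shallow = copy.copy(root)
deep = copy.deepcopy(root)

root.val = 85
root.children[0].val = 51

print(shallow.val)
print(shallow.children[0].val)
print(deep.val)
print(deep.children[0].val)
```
12
51
12
6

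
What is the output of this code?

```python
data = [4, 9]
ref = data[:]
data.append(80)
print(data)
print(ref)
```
[4, 9, 80]
[4, 9]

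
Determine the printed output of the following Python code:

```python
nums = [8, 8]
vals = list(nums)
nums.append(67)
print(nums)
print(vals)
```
[8, 8, 67]
[8, 8]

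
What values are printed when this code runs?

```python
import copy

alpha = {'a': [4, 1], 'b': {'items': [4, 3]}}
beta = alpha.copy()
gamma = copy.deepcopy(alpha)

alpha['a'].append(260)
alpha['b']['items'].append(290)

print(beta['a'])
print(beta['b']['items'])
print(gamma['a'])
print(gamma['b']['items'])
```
[4, 1, 260]
[4, 3, 290]
[4, 1]
[4, 3]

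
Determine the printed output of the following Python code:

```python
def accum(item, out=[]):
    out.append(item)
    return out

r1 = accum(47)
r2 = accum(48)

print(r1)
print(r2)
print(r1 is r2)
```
[47, 48]
[47, 48]
True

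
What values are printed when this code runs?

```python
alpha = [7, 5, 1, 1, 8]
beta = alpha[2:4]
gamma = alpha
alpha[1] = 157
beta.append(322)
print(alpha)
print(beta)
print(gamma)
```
[7, 157, 1, 1, 8]
[1, 1, 322]
[7, 157, 1, 1, 8]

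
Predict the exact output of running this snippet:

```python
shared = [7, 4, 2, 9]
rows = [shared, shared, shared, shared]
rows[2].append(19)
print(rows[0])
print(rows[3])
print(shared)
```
[7, 4, 2, 9, 19]
[7, 4, 2, 9, 19]
[7, 4, 2, 9, 19]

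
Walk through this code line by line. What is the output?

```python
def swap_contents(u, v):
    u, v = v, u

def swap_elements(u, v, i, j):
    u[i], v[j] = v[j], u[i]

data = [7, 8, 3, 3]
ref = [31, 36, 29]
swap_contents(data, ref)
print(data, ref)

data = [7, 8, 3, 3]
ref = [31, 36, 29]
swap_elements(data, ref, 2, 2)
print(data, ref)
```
[7, 8, 3, 3] [31, 36, 29]
[7, 8, 29, 3] [31, 36, 3]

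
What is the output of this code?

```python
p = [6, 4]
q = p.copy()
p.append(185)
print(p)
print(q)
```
[6, 4, 185]
[6, 4]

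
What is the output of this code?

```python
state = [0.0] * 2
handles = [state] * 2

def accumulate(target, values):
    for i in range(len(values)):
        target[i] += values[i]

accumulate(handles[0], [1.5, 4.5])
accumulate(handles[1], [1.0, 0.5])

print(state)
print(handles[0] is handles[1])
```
[2.5, 5.0]
True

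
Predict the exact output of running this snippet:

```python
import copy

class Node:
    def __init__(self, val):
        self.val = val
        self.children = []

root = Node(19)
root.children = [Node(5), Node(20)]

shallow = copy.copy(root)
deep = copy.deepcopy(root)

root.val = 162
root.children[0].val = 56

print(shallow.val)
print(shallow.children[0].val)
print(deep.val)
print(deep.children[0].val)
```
19
56
19
5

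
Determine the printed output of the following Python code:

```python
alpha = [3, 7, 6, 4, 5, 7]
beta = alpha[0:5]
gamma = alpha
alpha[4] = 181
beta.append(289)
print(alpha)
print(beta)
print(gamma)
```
[3, 7, 6, 4, 181, 7]
[3, 7, 6, 4, 5, 289]
[3, 7, 6, 4, 181, 7]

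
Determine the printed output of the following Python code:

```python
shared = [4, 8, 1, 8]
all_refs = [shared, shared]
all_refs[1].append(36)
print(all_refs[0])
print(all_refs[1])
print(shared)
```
[4, 8, 1, 8, 36]
[4, 8, 1, 8, 36]
[4, 8, 1, 8, 36]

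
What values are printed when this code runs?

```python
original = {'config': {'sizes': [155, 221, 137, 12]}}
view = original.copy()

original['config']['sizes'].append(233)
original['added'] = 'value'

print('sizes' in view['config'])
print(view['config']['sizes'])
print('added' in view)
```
True
[155, 221, 137, 12, 233]
False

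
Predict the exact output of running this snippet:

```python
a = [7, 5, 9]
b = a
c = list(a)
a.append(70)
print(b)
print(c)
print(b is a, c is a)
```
[7, 5, 9, 70]
[7, 5, 9]
True False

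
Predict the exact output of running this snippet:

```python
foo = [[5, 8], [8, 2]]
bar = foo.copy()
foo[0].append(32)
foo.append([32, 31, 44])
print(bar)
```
[[5, 8, 32], [8, 2]]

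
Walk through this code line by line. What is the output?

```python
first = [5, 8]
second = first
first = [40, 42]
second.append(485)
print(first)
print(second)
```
[40, 42]
[5, 8, 485]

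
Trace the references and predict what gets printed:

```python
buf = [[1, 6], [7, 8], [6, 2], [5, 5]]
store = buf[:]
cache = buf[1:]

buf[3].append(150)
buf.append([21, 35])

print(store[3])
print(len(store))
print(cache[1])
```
[5, 5, 150]
4
[6, 2]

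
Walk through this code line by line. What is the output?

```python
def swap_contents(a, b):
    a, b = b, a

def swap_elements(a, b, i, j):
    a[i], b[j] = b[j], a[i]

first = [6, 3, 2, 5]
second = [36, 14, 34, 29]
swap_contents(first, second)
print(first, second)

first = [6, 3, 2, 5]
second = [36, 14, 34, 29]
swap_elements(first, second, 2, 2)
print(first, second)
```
[6, 3, 2, 5] [36, 14, 34, 29]
[6, 3, 34, 5] [36, 14, 2, 29]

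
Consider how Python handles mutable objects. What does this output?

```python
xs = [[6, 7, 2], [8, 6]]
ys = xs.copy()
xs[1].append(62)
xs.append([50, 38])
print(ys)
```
[[6, 7, 2], [8, 6, 62]]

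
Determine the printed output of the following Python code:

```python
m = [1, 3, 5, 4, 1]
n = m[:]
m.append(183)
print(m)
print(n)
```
[1, 3, 5, 4, 1, 183]
[1, 3, 5, 4, 1]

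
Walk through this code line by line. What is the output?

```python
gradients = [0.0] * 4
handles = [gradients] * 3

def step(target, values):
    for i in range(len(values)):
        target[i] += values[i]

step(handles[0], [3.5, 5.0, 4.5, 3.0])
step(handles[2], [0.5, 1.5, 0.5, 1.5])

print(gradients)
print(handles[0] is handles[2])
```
[4.0, 6.5, 5.0, 4.5]
True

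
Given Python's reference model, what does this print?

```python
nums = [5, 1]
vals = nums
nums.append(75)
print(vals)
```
[5, 1, 75]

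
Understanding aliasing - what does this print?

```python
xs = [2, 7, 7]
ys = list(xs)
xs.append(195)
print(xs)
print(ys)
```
[2, 7, 7, 195]
[2, 7, 7]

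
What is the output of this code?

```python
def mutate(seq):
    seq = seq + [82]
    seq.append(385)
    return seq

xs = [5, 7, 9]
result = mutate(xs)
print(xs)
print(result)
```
[5, 7, 9]
[5, 7, 9, 82, 385]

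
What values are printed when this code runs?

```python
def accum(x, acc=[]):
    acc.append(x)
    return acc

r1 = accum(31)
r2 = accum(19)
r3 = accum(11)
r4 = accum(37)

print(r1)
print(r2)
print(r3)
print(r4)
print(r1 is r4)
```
[31, 19, 11, 37]
[31, 19, 11, 37]
[31, 19, 11, 37]
[31, 19, 11, 37]
True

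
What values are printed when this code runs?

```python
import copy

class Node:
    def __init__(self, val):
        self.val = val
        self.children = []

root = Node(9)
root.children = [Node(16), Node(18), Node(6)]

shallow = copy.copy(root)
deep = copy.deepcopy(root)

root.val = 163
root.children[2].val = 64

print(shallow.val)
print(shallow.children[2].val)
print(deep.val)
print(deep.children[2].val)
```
9
64
9
6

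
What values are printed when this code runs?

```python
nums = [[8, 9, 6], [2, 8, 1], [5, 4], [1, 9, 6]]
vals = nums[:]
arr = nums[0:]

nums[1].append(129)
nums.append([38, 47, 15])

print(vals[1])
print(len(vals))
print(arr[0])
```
[2, 8, 1, 129]
4
[8, 9, 6]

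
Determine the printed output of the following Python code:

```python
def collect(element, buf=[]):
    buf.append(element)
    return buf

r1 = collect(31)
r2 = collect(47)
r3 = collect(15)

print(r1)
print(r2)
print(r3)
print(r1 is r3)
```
[31, 47, 15]
[31, 47, 15]
[31, 47, 15]
True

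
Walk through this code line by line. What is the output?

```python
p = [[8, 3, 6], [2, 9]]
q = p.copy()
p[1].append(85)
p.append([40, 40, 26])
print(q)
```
[[8, 3, 6], [2, 9, 85]]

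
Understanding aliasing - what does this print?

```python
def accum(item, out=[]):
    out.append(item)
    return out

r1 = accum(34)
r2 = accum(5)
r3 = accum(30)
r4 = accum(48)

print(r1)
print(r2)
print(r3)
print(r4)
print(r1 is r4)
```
[34, 5, 30, 48]
[34, 5, 30, 48]
[34, 5, 30, 48]
[34, 5, 30, 48]
True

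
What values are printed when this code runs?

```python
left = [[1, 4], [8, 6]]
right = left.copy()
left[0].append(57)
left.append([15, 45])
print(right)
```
[[1, 4, 57], [8, 6]]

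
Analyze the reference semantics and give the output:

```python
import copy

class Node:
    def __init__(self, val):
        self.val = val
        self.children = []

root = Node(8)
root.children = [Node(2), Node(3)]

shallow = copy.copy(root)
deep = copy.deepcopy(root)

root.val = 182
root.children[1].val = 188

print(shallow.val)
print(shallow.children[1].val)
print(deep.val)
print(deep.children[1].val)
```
8
188
8
3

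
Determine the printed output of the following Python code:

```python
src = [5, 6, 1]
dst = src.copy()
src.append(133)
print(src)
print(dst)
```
[5, 6, 1, 133]
[5, 6, 1]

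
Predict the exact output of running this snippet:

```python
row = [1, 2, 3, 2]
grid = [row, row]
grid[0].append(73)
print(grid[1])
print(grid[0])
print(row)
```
[1, 2, 3, 2, 73]
[1, 2, 3, 2, 73]
[1, 2, 3, 2, 73]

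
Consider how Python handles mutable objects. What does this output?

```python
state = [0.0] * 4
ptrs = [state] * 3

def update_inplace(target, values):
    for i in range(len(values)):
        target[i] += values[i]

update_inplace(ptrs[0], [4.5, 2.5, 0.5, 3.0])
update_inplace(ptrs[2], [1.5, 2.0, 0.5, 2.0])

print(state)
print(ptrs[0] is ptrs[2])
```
[6.0, 4.5, 1.0, 5.0]
True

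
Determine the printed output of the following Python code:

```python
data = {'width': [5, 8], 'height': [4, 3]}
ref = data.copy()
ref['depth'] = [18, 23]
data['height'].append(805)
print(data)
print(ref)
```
{'width': [5, 8], 'height': [4, 3, 805]}
{'width': [5, 8], 'height': [4, 3, 805], 'depth': [18, 23]}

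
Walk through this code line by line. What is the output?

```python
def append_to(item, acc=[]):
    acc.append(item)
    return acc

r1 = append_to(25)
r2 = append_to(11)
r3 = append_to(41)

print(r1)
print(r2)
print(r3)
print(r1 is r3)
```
[25, 11, 41]
[25, 11, 41]
[25, 11, 41]
True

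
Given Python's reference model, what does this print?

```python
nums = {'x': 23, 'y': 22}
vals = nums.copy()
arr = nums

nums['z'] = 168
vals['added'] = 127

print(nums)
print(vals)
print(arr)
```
{'x': 23, 'y': 22, 'z': 168}
{'x': 23, 'y': 22, 'added': 127}
{'x': 23, 'y': 22, 'z': 168}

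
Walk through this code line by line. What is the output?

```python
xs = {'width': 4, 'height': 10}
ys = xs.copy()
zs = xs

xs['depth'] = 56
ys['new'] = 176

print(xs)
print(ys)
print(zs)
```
{'width': 4, 'height': 10, 'depth': 56}
{'width': 4, 'height': 10, 'new': 176}
{'width': 4, 'height': 10, 'depth': 56}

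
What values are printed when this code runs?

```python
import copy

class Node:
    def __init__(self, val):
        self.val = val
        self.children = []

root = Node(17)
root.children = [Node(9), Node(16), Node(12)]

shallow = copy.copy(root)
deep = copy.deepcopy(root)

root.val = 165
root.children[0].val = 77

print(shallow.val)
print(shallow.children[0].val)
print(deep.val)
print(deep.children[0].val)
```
17
77
17
9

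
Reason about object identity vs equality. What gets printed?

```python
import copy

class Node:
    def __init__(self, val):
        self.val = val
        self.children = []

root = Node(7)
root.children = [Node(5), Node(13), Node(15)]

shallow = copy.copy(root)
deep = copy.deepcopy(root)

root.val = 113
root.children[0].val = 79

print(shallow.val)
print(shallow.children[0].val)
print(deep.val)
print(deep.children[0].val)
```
7
79
7
5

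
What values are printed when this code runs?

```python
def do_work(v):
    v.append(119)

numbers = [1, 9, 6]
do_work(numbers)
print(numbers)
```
[1, 9, 6, 119]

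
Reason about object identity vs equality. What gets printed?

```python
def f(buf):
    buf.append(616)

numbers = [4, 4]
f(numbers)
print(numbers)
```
[4, 4, 616]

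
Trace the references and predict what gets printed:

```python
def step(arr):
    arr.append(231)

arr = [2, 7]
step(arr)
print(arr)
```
[2, 7, 231]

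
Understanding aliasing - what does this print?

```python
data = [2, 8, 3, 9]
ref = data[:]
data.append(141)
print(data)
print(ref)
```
[2, 8, 3, 9, 141]
[2, 8, 3, 9]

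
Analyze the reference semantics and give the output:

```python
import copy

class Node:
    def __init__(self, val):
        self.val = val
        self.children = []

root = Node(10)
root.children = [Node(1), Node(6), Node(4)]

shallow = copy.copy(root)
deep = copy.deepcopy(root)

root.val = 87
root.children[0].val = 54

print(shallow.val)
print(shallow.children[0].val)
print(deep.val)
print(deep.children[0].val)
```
10
54
10
1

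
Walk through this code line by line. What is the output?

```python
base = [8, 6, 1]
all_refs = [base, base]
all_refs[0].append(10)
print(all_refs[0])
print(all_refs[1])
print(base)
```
[8, 6, 1, 10]
[8, 6, 1, 10]
[8, 6, 1, 10]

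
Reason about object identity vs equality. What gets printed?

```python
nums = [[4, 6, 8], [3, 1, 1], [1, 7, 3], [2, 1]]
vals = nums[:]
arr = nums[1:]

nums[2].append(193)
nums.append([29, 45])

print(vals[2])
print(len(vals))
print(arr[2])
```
[1, 7, 3, 193]
4
[2, 1]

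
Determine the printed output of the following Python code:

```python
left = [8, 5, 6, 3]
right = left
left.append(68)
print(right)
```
[8, 5, 6, 3, 68]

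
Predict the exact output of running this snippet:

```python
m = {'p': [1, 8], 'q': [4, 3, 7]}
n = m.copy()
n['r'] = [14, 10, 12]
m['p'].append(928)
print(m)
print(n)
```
{'p': [1, 8, 928], 'q': [4, 3, 7]}
{'p': [1, 8, 928], 'q': [4, 3, 7], 'r': [14, 10, 12]}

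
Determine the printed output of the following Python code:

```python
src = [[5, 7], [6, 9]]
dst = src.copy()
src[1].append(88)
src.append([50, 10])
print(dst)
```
[[5, 7], [6, 9, 88]]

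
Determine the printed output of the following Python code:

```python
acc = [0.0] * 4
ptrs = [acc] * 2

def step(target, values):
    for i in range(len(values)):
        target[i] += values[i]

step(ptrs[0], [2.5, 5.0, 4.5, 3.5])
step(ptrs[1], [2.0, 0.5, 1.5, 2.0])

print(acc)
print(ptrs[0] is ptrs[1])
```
[4.5, 5.5, 6.0, 5.5]
True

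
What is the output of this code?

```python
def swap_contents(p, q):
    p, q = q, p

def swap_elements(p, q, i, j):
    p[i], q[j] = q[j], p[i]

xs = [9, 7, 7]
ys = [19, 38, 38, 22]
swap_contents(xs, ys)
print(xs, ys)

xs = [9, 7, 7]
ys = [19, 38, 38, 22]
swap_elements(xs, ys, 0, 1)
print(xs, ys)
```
[9, 7, 7] [19, 38, 38, 22]
[38, 7, 7] [19, 9, 38, 22]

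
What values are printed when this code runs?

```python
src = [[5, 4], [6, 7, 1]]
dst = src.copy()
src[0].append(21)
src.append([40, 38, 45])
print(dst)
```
[[5, 4, 21], [6, 7, 1]]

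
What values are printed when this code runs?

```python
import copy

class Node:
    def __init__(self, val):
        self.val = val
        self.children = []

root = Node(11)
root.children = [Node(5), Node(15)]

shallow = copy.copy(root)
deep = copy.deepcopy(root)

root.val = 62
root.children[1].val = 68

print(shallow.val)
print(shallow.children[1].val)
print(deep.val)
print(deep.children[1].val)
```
11
68
11
15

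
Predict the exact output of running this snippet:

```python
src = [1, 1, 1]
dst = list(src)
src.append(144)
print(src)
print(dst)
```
[1, 1, 1, 144]
[1, 1, 1]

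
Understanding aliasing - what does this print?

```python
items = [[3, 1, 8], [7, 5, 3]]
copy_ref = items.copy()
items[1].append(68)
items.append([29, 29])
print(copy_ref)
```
[[3, 1, 8], [7, 5, 3, 68]]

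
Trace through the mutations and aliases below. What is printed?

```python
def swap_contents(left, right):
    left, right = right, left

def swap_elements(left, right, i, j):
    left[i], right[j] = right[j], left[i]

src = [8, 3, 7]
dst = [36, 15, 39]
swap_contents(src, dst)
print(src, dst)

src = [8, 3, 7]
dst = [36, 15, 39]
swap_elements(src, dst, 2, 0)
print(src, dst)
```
[8, 3, 7] [36, 15, 39]
[8, 3, 36] [7, 15, 39]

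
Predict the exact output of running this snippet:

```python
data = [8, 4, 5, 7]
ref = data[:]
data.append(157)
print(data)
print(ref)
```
[8, 4, 5, 7, 157]
[8, 4, 5, 7]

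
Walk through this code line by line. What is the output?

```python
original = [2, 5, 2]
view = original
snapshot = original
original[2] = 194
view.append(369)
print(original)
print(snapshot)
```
[2, 5, 194, 369]
[2, 5, 194, 369]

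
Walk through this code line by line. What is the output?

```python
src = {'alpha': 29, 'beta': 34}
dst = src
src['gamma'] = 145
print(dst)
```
{'alpha': 29, 'beta': 34, 'gamma': 145}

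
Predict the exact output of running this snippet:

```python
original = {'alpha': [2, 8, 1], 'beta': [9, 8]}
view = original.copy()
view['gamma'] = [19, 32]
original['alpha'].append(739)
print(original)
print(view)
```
{'alpha': [2, 8, 1, 739], 'beta': [9, 8]}
{'alpha': [2, 8, 1, 739], 'beta': [9, 8], 'gamma': [19, 32]}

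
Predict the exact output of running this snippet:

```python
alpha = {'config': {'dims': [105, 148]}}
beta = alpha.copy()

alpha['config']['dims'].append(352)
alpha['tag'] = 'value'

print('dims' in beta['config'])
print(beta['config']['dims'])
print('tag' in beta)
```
True
[105, 148, 352]
False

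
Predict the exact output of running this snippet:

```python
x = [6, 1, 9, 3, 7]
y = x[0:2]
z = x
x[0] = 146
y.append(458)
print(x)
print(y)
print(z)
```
[146, 1, 9, 3, 7]
[6, 1, 458]
[146, 1, 9, 3, 7]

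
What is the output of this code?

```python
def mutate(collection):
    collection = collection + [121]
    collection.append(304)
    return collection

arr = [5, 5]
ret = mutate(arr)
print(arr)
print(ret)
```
[5, 5]
[5, 5, 121, 304]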